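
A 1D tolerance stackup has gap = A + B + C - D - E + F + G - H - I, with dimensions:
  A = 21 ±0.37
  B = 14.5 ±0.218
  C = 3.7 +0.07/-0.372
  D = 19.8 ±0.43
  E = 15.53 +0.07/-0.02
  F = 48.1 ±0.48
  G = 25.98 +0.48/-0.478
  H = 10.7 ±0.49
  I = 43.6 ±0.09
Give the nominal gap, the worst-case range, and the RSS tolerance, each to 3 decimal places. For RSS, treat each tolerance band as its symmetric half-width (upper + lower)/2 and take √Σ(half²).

Stack each dimension's contribution:
  +A: nom +21.000 → Σnom=21.000; wc +0.370/-0.370 → slack +0.370/-0.370; half-tol=0.370, Σhalf²=0.136900
  +B: nom +14.500 → Σnom=35.500; wc +0.218/-0.218 → slack +0.588/-0.588; half-tol=0.218, Σhalf²=0.184424
  +C: nom +3.700 → Σnom=39.200; wc +0.070/-0.372 → slack +0.658/-0.960; half-tol=0.221, Σhalf²=0.233265
  -D: nom -19.800 → Σnom=19.400; wc +0.430/-0.430 → slack +1.088/-1.390; half-tol=0.430, Σhalf²=0.418165
  -E: nom -15.530 → Σnom=3.870; wc +0.020/-0.070 → slack +1.108/-1.460; half-tol=0.045, Σhalf²=0.420190
  +F: nom +48.100 → Σnom=51.970; wc +0.480/-0.480 → slack +1.588/-1.940; half-tol=0.480, Σhalf²=0.650590
  +G: nom +25.980 → Σnom=77.950; wc +0.480/-0.478 → slack +2.068/-2.418; half-tol=0.479, Σhalf²=0.880031
  -H: nom -10.700 → Σnom=67.250; wc +0.490/-0.490 → slack +2.558/-2.908; half-tol=0.490, Σhalf²=1.120131
  -I: nom -43.600 → Σnom=23.650; wc +0.090/-0.090 → slack +2.648/-2.998; half-tol=0.090, Σhalf²=1.128231
Nominal = 23.650. Worst-case = [23.650 - 2.998, 23.650 + 2.648] = [20.652, 26.298]. RSS = √1.128231 = 1.062.

nominal=23.650 wc=[20.652,26.298] rss=1.062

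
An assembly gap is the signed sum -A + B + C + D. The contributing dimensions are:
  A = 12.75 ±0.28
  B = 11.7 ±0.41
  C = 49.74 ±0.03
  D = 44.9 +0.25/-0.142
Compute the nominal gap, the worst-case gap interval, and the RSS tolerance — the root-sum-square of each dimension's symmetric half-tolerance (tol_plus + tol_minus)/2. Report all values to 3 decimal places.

nominal=93.590 wc=[92.728,94.560] rss=0.535

Stack each dimension's contribution:
  -A: nom -12.750 → Σnom=-12.750; wc +0.280/-0.280 → slack +0.280/-0.280; half-tol=0.280, Σhalf²=0.078400
  +B: nom +11.700 → Σnom=-1.050; wc +0.410/-0.410 → slack +0.690/-0.690; half-tol=0.410, Σhalf²=0.246500
  +C: nom +49.740 → Σnom=48.690; wc +0.030/-0.030 → slack +0.720/-0.720; half-tol=0.030, Σhalf²=0.247400
  +D: nom +44.900 → Σnom=93.590; wc +0.250/-0.142 → slack +0.970/-0.862; half-tol=0.196, Σhalf²=0.285816
Nominal = 93.590. Worst-case = [93.590 - 0.862, 93.590 + 0.970] = [92.728, 94.560]. RSS = √0.285816 = 0.535.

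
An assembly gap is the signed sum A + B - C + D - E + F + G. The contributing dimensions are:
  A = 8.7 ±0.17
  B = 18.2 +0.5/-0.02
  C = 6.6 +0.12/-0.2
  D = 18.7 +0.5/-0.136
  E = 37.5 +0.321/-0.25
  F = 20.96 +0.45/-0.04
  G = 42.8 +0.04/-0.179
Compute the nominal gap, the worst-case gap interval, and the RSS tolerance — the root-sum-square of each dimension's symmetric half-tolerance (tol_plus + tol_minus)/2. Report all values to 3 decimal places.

Stack each dimension's contribution:
  +A: nom +8.700 → Σnom=8.700; wc +0.170/-0.170 → slack +0.170/-0.170; half-tol=0.170, Σhalf²=0.028900
  +B: nom +18.200 → Σnom=26.900; wc +0.500/-0.020 → slack +0.670/-0.190; half-tol=0.260, Σhalf²=0.096500
  -C: nom -6.600 → Σnom=20.300; wc +0.200/-0.120 → slack +0.870/-0.310; half-tol=0.160, Σhalf²=0.122100
  +D: nom +18.700 → Σnom=39.000; wc +0.500/-0.136 → slack +1.370/-0.446; half-tol=0.318, Σhalf²=0.223224
  -E: nom -37.500 → Σnom=1.500; wc +0.250/-0.321 → slack +1.620/-0.767; half-tol=0.285, Σhalf²=0.304734
  +F: nom +20.960 → Σnom=22.460; wc +0.450/-0.040 → slack +2.070/-0.807; half-tol=0.245, Σhalf²=0.364759
  +G: nom +42.800 → Σnom=65.260; wc +0.040/-0.179 → slack +2.110/-0.986; half-tol=0.110, Σhalf²=0.376750
Nominal = 65.260. Worst-case = [65.260 - 0.986, 65.260 + 2.110] = [64.274, 67.370]. RSS = √0.376750 = 0.614.

nominal=65.260 wc=[64.274,67.370] rss=0.614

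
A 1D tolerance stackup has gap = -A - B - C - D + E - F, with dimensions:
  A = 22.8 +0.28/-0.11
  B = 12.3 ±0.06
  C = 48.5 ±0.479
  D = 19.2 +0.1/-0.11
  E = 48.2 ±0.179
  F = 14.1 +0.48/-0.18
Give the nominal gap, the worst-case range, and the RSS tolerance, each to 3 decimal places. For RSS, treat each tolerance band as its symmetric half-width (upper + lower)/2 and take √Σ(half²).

nominal=-68.700 wc=[-70.278,-67.582] rss=0.650

Stack each dimension's contribution:
  -A: nom -22.800 → Σnom=-22.800; wc +0.110/-0.280 → slack +0.110/-0.280; half-tol=0.195, Σhalf²=0.038025
  -B: nom -12.300 → Σnom=-35.100; wc +0.060/-0.060 → slack +0.170/-0.340; half-tol=0.060, Σhalf²=0.041625
  -C: nom -48.500 → Σnom=-83.600; wc +0.479/-0.479 → slack +0.649/-0.819; half-tol=0.479, Σhalf²=0.271066
  -D: nom -19.200 → Σnom=-102.800; wc +0.110/-0.100 → slack +0.759/-0.919; half-tol=0.105, Σhalf²=0.282091
  +E: nom +48.200 → Σnom=-54.600; wc +0.179/-0.179 → slack +0.938/-1.098; half-tol=0.179, Σhalf²=0.314132
  -F: nom -14.100 → Σnom=-68.700; wc +0.180/-0.480 → slack +1.118/-1.578; half-tol=0.330, Σhalf²=0.423032
Nominal = -68.700. Worst-case = [-68.700 - 1.578, -68.700 + 1.118] = [-70.278, -67.582]. RSS = √0.423032 = 0.650.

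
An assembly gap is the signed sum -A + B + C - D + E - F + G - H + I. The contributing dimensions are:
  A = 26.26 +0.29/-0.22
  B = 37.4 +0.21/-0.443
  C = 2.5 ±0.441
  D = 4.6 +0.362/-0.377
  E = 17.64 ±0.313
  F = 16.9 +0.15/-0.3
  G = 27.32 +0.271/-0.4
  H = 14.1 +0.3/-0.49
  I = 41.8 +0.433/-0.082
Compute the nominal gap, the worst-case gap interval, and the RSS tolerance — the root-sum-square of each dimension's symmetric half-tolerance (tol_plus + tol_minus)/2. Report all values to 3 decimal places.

Stack each dimension's contribution:
  -A: nom -26.260 → Σnom=-26.260; wc +0.220/-0.290 → slack +0.220/-0.290; half-tol=0.255, Σhalf²=0.065025
  +B: nom +37.400 → Σnom=11.140; wc +0.210/-0.443 → slack +0.430/-0.733; half-tol=0.327, Σhalf²=0.171627
  +C: nom +2.500 → Σnom=13.640; wc +0.441/-0.441 → slack +0.871/-1.174; half-tol=0.441, Σhalf²=0.366108
  -D: nom -4.600 → Σnom=9.040; wc +0.377/-0.362 → slack +1.248/-1.536; half-tol=0.369, Σhalf²=0.502638
  +E: nom +17.640 → Σnom=26.680; wc +0.313/-0.313 → slack +1.561/-1.849; half-tol=0.313, Σhalf²=0.600607
  -F: nom -16.900 → Σnom=9.780; wc +0.300/-0.150 → slack +1.861/-1.999; half-tol=0.225, Σhalf²=0.651232
  +G: nom +27.320 → Σnom=37.100; wc +0.271/-0.400 → slack +2.132/-2.399; half-tol=0.336, Σhalf²=0.763793
  -H: nom -14.100 → Σnom=23.000; wc +0.490/-0.300 → slack +2.622/-2.699; half-tol=0.395, Σhalf²=0.919818
  +I: nom +41.800 → Σnom=64.800; wc +0.433/-0.082 → slack +3.055/-2.781; half-tol=0.258, Σhalf²=0.986124
Nominal = 64.800. Worst-case = [64.800 - 2.781, 64.800 + 3.055] = [62.019, 67.855]. RSS = √0.986124 = 0.993.

nominal=64.800 wc=[62.019,67.855] rss=0.993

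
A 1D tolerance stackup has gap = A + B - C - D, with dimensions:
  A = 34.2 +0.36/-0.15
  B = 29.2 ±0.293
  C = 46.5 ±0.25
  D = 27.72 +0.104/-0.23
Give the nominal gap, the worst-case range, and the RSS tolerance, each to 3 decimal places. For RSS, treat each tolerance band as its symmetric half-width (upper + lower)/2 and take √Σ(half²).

Stack each dimension's contribution:
  +A: nom +34.200 → Σnom=34.200; wc +0.360/-0.150 → slack +0.360/-0.150; half-tol=0.255, Σhalf²=0.065025
  +B: nom +29.200 → Σnom=63.400; wc +0.293/-0.293 → slack +0.653/-0.443; half-tol=0.293, Σhalf²=0.150874
  -C: nom -46.500 → Σnom=16.900; wc +0.250/-0.250 → slack +0.903/-0.693; half-tol=0.250, Σhalf²=0.213374
  -D: nom -27.720 → Σnom=-10.820; wc +0.230/-0.104 → slack +1.133/-0.797; half-tol=0.167, Σhalf²=0.241263
Nominal = -10.820. Worst-case = [-10.820 - 0.797, -10.820 + 1.133] = [-11.617, -9.687]. RSS = √0.241263 = 0.491.

nominal=-10.820 wc=[-11.617,-9.687] rss=0.491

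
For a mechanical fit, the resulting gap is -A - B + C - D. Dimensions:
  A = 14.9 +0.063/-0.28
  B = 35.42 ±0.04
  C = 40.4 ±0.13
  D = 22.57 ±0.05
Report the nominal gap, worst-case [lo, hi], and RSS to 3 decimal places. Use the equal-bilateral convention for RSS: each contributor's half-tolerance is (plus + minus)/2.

Stack each dimension's contribution:
  -A: nom -14.900 → Σnom=-14.900; wc +0.280/-0.063 → slack +0.280/-0.063; half-tol=0.172, Σhalf²=0.029412
  -B: nom -35.420 → Σnom=-50.320; wc +0.040/-0.040 → slack +0.320/-0.103; half-tol=0.040, Σhalf²=0.031012
  +C: nom +40.400 → Σnom=-9.920; wc +0.130/-0.130 → slack +0.450/-0.233; half-tol=0.130, Σhalf²=0.047912
  -D: nom -22.570 → Σnom=-32.490; wc +0.050/-0.050 → slack +0.500/-0.283; half-tol=0.050, Σhalf²=0.050412
Nominal = -32.490. Worst-case = [-32.490 - 0.283, -32.490 + 0.500] = [-32.773, -31.990]. RSS = √0.050412 = 0.225.

nominal=-32.490 wc=[-32.773,-31.990] rss=0.225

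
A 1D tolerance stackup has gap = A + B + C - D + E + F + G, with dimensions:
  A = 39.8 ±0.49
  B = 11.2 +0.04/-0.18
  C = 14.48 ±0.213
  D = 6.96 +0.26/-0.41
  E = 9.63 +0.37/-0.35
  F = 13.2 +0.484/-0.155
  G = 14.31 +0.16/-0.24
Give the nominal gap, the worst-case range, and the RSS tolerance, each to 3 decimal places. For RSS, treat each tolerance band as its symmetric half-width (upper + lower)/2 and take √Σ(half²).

nominal=95.660 wc=[93.772,97.827] rss=0.826

Stack each dimension's contribution:
  +A: nom +39.800 → Σnom=39.800; wc +0.490/-0.490 → slack +0.490/-0.490; half-tol=0.490, Σhalf²=0.240100
  +B: nom +11.200 → Σnom=51.000; wc +0.040/-0.180 → slack +0.530/-0.670; half-tol=0.110, Σhalf²=0.252200
  +C: nom +14.480 → Σnom=65.480; wc +0.213/-0.213 → slack +0.743/-0.883; half-tol=0.213, Σhalf²=0.297569
  -D: nom -6.960 → Σnom=58.520; wc +0.410/-0.260 → slack +1.153/-1.143; half-tol=0.335, Σhalf²=0.409794
  +E: nom +9.630 → Σnom=68.150; wc +0.370/-0.350 → slack +1.523/-1.493; half-tol=0.360, Σhalf²=0.539394
  +F: nom +13.200 → Σnom=81.350; wc +0.484/-0.155 → slack +2.007/-1.648; half-tol=0.320, Σhalf²=0.641474
  +G: nom +14.310 → Σnom=95.660; wc +0.160/-0.240 → slack +2.167/-1.888; half-tol=0.200, Σhalf²=0.681474
Nominal = 95.660. Worst-case = [95.660 - 1.888, 95.660 + 2.167] = [93.772, 97.827]. RSS = √0.681474 = 0.826.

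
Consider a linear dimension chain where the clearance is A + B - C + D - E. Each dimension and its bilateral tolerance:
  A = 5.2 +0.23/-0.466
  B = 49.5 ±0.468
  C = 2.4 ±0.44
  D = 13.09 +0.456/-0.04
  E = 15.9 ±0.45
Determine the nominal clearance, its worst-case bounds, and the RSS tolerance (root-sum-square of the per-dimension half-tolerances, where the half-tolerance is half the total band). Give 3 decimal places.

nominal=49.490 wc=[47.626,51.534] rss=0.893

Stack each dimension's contribution:
  +A: nom +5.200 → Σnom=5.200; wc +0.230/-0.466 → slack +0.230/-0.466; half-tol=0.348, Σhalf²=0.121104
  +B: nom +49.500 → Σnom=54.700; wc +0.468/-0.468 → slack +0.698/-0.934; half-tol=0.468, Σhalf²=0.340128
  -C: nom -2.400 → Σnom=52.300; wc +0.440/-0.440 → slack +1.138/-1.374; half-tol=0.440, Σhalf²=0.533728
  +D: nom +13.090 → Σnom=65.390; wc +0.456/-0.040 → slack +1.594/-1.414; half-tol=0.248, Σhalf²=0.595232
  -E: nom -15.900 → Σnom=49.490; wc +0.450/-0.450 → slack +2.044/-1.864; half-tol=0.450, Σhalf²=0.797732
Nominal = 49.490. Worst-case = [49.490 - 1.864, 49.490 + 2.044] = [47.626, 51.534]. RSS = √0.797732 = 0.893.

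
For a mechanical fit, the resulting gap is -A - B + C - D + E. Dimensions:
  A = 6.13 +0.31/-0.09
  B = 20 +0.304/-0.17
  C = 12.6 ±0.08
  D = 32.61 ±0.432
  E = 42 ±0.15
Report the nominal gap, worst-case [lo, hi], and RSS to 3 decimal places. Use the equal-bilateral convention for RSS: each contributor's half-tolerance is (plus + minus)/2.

nominal=-4.140 wc=[-5.416,-3.218] rss=0.558

Stack each dimension's contribution:
  -A: nom -6.130 → Σnom=-6.130; wc +0.090/-0.310 → slack +0.090/-0.310; half-tol=0.200, Σhalf²=0.040000
  -B: nom -20.000 → Σnom=-26.130; wc +0.170/-0.304 → slack +0.260/-0.614; half-tol=0.237, Σhalf²=0.096169
  +C: nom +12.600 → Σnom=-13.530; wc +0.080/-0.080 → slack +0.340/-0.694; half-tol=0.080, Σhalf²=0.102569
  -D: nom -32.610 → Σnom=-46.140; wc +0.432/-0.432 → slack +0.772/-1.126; half-tol=0.432, Σhalf²=0.289193
  +E: nom +42.000 → Σnom=-4.140; wc +0.150/-0.150 → slack +0.922/-1.276; half-tol=0.150, Σhalf²=0.311693
Nominal = -4.140. Worst-case = [-4.140 - 1.276, -4.140 + 0.922] = [-5.416, -3.218]. RSS = √0.311693 = 0.558.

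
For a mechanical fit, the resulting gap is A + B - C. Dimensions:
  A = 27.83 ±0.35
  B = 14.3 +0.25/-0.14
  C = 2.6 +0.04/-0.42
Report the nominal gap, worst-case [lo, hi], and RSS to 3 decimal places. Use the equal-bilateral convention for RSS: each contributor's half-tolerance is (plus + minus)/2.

Stack each dimension's contribution:
  +A: nom +27.830 → Σnom=27.830; wc +0.350/-0.350 → slack +0.350/-0.350; half-tol=0.350, Σhalf²=0.122500
  +B: nom +14.300 → Σnom=42.130; wc +0.250/-0.140 → slack +0.600/-0.490; half-tol=0.195, Σhalf²=0.160525
  -C: nom -2.600 → Σnom=39.530; wc +0.420/-0.040 → slack +1.020/-0.530; half-tol=0.230, Σhalf²=0.213425
Nominal = 39.530. Worst-case = [39.530 - 0.530, 39.530 + 1.020] = [39.000, 40.550]. RSS = √0.213425 = 0.462.

nominal=39.530 wc=[39.000,40.550] rss=0.462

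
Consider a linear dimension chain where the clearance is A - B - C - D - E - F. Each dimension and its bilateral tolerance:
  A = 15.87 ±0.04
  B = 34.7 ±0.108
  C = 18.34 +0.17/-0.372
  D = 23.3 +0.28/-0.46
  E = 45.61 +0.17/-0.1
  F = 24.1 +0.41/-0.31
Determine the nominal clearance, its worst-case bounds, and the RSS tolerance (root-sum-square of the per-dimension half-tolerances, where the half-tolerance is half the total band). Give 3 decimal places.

Stack each dimension's contribution:
  +A: nom +15.870 → Σnom=15.870; wc +0.040/-0.040 → slack +0.040/-0.040; half-tol=0.040, Σhalf²=0.001600
  -B: nom -34.700 → Σnom=-18.830; wc +0.108/-0.108 → slack +0.148/-0.148; half-tol=0.108, Σhalf²=0.013264
  -C: nom -18.340 → Σnom=-37.170; wc +0.372/-0.170 → slack +0.520/-0.318; half-tol=0.271, Σhalf²=0.086705
  -D: nom -23.300 → Σnom=-60.470; wc +0.460/-0.280 → slack +0.980/-0.598; half-tol=0.370, Σhalf²=0.223605
  -E: nom -45.610 → Σnom=-106.080; wc +0.100/-0.170 → slack +1.080/-0.768; half-tol=0.135, Σhalf²=0.241830
  -F: nom -24.100 → Σnom=-130.180; wc +0.310/-0.410 → slack +1.390/-1.178; half-tol=0.360, Σhalf²=0.371430
Nominal = -130.180. Worst-case = [-130.180 - 1.178, -130.180 + 1.390] = [-131.358, -128.790]. RSS = √0.371430 = 0.609.

nominal=-130.180 wc=[-131.358,-128.790] rss=0.609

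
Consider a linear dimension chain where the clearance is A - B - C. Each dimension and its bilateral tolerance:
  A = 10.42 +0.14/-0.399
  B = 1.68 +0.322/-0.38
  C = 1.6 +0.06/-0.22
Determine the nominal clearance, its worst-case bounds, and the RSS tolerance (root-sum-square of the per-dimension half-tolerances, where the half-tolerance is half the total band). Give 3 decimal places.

Stack each dimension's contribution:
  +A: nom +10.420 → Σnom=10.420; wc +0.140/-0.399 → slack +0.140/-0.399; half-tol=0.270, Σhalf²=0.072630
  -B: nom -1.680 → Σnom=8.740; wc +0.380/-0.322 → slack +0.520/-0.721; half-tol=0.351, Σhalf²=0.195831
  -C: nom -1.600 → Σnom=7.140; wc +0.220/-0.060 → slack +0.740/-0.781; half-tol=0.140, Σhalf²=0.215431
Nominal = 7.140. Worst-case = [7.140 - 0.781, 7.140 + 0.740] = [6.359, 7.880]. RSS = √0.215431 = 0.464.

nominal=7.140 wc=[6.359,7.880] rss=0.464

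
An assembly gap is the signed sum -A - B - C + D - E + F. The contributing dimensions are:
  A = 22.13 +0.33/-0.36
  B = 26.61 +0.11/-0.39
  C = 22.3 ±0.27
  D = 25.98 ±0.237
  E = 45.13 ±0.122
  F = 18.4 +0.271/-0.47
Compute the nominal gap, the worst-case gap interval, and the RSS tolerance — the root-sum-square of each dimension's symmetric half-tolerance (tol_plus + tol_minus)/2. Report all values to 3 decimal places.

Stack each dimension's contribution:
  -A: nom -22.130 → Σnom=-22.130; wc +0.360/-0.330 → slack +0.360/-0.330; half-tol=0.345, Σhalf²=0.119025
  -B: nom -26.610 → Σnom=-48.740; wc +0.390/-0.110 → slack +0.750/-0.440; half-tol=0.250, Σhalf²=0.181525
  -C: nom -22.300 → Σnom=-71.040; wc +0.270/-0.270 → slack +1.020/-0.710; half-tol=0.270, Σhalf²=0.254425
  +D: nom +25.980 → Σnom=-45.060; wc +0.237/-0.237 → slack +1.257/-0.947; half-tol=0.237, Σhalf²=0.310594
  -E: nom -45.130 → Σnom=-90.190; wc +0.122/-0.122 → slack +1.379/-1.069; half-tol=0.122, Σhalf²=0.325478
  +F: nom +18.400 → Σnom=-71.790; wc +0.271/-0.470 → slack +1.650/-1.539; half-tol=0.370, Σhalf²=0.462748
Nominal = -71.790. Worst-case = [-71.790 - 1.539, -71.790 + 1.650] = [-73.329, -70.140]. RSS = √0.462748 = 0.680.

nominal=-71.790 wc=[-73.329,-70.140] rss=0.680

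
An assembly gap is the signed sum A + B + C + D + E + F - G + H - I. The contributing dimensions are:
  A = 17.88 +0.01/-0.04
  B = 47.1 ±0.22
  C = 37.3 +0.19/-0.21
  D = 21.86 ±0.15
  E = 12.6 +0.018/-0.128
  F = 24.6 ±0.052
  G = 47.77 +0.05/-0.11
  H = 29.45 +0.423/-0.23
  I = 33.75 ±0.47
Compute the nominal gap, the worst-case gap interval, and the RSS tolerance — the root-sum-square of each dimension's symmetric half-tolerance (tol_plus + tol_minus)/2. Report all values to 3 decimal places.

nominal=109.270 wc=[107.720,110.913] rss=0.673

Stack each dimension's contribution:
  +A: nom +17.880 → Σnom=17.880; wc +0.010/-0.040 → slack +0.010/-0.040; half-tol=0.025, Σhalf²=0.000625
  +B: nom +47.100 → Σnom=64.980; wc +0.220/-0.220 → slack +0.230/-0.260; half-tol=0.220, Σhalf²=0.049025
  +C: nom +37.300 → Σnom=102.280; wc +0.190/-0.210 → slack +0.420/-0.470; half-tol=0.200, Σhalf²=0.089025
  +D: nom +21.860 → Σnom=124.140; wc +0.150/-0.150 → slack +0.570/-0.620; half-tol=0.150, Σhalf²=0.111525
  +E: nom +12.600 → Σnom=136.740; wc +0.018/-0.128 → slack +0.588/-0.748; half-tol=0.073, Σhalf²=0.116854
  +F: nom +24.600 → Σnom=161.340; wc +0.052/-0.052 → slack +0.640/-0.800; half-tol=0.052, Σhalf²=0.119558
  -G: nom -47.770 → Σnom=113.570; wc +0.110/-0.050 → slack +0.750/-0.850; half-tol=0.080, Σhalf²=0.125958
  +H: nom +29.450 → Σnom=143.020; wc +0.423/-0.230 → slack +1.173/-1.080; half-tol=0.327, Σhalf²=0.232560
  -I: nom -33.750 → Σnom=109.270; wc +0.470/-0.470 → slack +1.643/-1.550; half-tol=0.470, Σhalf²=0.453460
Nominal = 109.270. Worst-case = [109.270 - 1.550, 109.270 + 1.643] = [107.720, 110.913]. RSS = √0.453460 = 0.673.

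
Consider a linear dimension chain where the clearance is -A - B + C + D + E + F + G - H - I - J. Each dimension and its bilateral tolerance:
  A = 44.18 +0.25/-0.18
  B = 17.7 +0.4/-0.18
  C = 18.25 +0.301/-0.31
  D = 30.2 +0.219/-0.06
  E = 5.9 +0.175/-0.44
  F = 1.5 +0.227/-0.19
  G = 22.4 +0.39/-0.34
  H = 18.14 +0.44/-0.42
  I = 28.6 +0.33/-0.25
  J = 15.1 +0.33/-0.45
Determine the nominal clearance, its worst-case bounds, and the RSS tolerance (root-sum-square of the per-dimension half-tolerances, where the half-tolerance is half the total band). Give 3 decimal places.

nominal=-45.470 wc=[-48.560,-42.678] rss=0.967

Stack each dimension's contribution:
  -A: nom -44.180 → Σnom=-44.180; wc +0.180/-0.250 → slack +0.180/-0.250; half-tol=0.215, Σhalf²=0.046225
  -B: nom -17.700 → Σnom=-61.880; wc +0.180/-0.400 → slack +0.360/-0.650; half-tol=0.290, Σhalf²=0.130325
  +C: nom +18.250 → Σnom=-43.630; wc +0.301/-0.310 → slack +0.661/-0.960; half-tol=0.305, Σhalf²=0.223655
  +D: nom +30.200 → Σnom=-13.430; wc +0.219/-0.060 → slack +0.880/-1.020; half-tol=0.140, Σhalf²=0.243116
  +E: nom +5.900 → Σnom=-7.530; wc +0.175/-0.440 → slack +1.055/-1.460; half-tol=0.307, Σhalf²=0.337672
  +F: nom +1.500 → Σnom=-6.030; wc +0.227/-0.190 → slack +1.282/-1.650; half-tol=0.209, Σhalf²=0.381144
  +G: nom +22.400 → Σnom=16.370; wc +0.390/-0.340 → slack +1.672/-1.990; half-tol=0.365, Σhalf²=0.514369
  -H: nom -18.140 → Σnom=-1.770; wc +0.420/-0.440 → slack +2.092/-2.430; half-tol=0.430, Σhalf²=0.699269
  -I: nom -28.600 → Σnom=-30.370; wc +0.250/-0.330 → slack +2.342/-2.760; half-tol=0.290, Σhalf²=0.783369
  -J: nom -15.100 → Σnom=-45.470; wc +0.450/-0.330 → slack +2.792/-3.090; half-tol=0.390, Σhalf²=0.935469
Nominal = -45.470. Worst-case = [-45.470 - 3.090, -45.470 + 2.792] = [-48.560, -42.678]. RSS = √0.935469 = 0.967.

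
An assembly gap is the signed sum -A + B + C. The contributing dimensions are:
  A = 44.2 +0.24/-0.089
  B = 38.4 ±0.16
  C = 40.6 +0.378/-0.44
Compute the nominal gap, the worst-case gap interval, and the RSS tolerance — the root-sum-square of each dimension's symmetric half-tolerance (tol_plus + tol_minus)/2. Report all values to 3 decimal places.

Stack each dimension's contribution:
  -A: nom -44.200 → Σnom=-44.200; wc +0.089/-0.240 → slack +0.089/-0.240; half-tol=0.164, Σhalf²=0.027060
  +B: nom +38.400 → Σnom=-5.800; wc +0.160/-0.160 → slack +0.249/-0.400; half-tol=0.160, Σhalf²=0.052660
  +C: nom +40.600 → Σnom=34.800; wc +0.378/-0.440 → slack +0.627/-0.840; half-tol=0.409, Σhalf²=0.219941
Nominal = 34.800. Worst-case = [34.800 - 0.840, 34.800 + 0.627] = [33.960, 35.427]. RSS = √0.219941 = 0.469.

nominal=34.800 wc=[33.960,35.427] rss=0.469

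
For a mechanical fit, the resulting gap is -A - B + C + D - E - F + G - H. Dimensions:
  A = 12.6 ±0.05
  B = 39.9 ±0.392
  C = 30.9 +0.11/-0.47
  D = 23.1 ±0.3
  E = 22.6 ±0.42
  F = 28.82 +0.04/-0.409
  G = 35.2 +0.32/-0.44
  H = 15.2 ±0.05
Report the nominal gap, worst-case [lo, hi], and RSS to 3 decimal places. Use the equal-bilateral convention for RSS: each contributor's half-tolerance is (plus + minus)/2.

nominal=-29.920 wc=[-32.082,-27.869] rss=0.839

Stack each dimension's contribution:
  -A: nom -12.600 → Σnom=-12.600; wc +0.050/-0.050 → slack +0.050/-0.050; half-tol=0.050, Σhalf²=0.002500
  -B: nom -39.900 → Σnom=-52.500; wc +0.392/-0.392 → slack +0.442/-0.442; half-tol=0.392, Σhalf²=0.156164
  +C: nom +30.900 → Σnom=-21.600; wc +0.110/-0.470 → slack +0.552/-0.912; half-tol=0.290, Σhalf²=0.240264
  +D: nom +23.100 → Σnom=1.500; wc +0.300/-0.300 → slack +0.852/-1.212; half-tol=0.300, Σhalf²=0.330264
  -E: nom -22.600 → Σnom=-21.100; wc +0.420/-0.420 → slack +1.272/-1.632; half-tol=0.420, Σhalf²=0.506664
  -F: nom -28.820 → Σnom=-49.920; wc +0.409/-0.040 → slack +1.681/-1.672; half-tol=0.224, Σhalf²=0.557064
  +G: nom +35.200 → Σnom=-14.720; wc +0.320/-0.440 → slack +2.001/-2.112; half-tol=0.380, Σhalf²=0.701464
  -H: nom -15.200 → Σnom=-29.920; wc +0.050/-0.050 → slack +2.051/-2.162; half-tol=0.050, Σhalf²=0.703964
Nominal = -29.920. Worst-case = [-29.920 - 2.162, -29.920 + 2.051] = [-32.082, -27.869]. RSS = √0.703964 = 0.839.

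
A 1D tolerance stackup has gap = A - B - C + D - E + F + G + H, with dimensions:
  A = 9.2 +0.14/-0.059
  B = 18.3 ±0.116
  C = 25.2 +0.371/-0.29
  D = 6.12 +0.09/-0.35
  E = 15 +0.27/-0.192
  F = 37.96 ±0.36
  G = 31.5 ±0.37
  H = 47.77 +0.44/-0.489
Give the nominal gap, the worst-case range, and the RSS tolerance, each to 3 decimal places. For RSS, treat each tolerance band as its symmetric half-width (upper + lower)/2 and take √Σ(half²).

Stack each dimension's contribution:
  +A: nom +9.200 → Σnom=9.200; wc +0.140/-0.059 → slack +0.140/-0.059; half-tol=0.100, Σhalf²=0.009900
  -B: nom -18.300 → Σnom=-9.100; wc +0.116/-0.116 → slack +0.256/-0.175; half-tol=0.116, Σhalf²=0.023356
  -C: nom -25.200 → Σnom=-34.300; wc +0.290/-0.371 → slack +0.546/-0.546; half-tol=0.331, Σhalf²=0.132587
  +D: nom +6.120 → Σnom=-28.180; wc +0.090/-0.350 → slack +0.636/-0.896; half-tol=0.220, Σhalf²=0.180987
  -E: nom -15.000 → Σnom=-43.180; wc +0.192/-0.270 → slack +0.828/-1.166; half-tol=0.231, Σhalf²=0.234348
  +F: nom +37.960 → Σnom=-5.220; wc +0.360/-0.360 → slack +1.188/-1.526; half-tol=0.360, Σhalf²=0.363948
  +G: nom +31.500 → Σnom=26.280; wc +0.370/-0.370 → slack +1.558/-1.896; half-tol=0.370, Σhalf²=0.500848
  +H: nom +47.770 → Σnom=74.050; wc +0.440/-0.489 → slack +1.998/-2.385; half-tol=0.465, Σhalf²=0.716608
Nominal = 74.050. Worst-case = [74.050 - 2.385, 74.050 + 1.998] = [71.665, 76.048]. RSS = √0.716608 = 0.847.

nominal=74.050 wc=[71.665,76.048] rss=0.847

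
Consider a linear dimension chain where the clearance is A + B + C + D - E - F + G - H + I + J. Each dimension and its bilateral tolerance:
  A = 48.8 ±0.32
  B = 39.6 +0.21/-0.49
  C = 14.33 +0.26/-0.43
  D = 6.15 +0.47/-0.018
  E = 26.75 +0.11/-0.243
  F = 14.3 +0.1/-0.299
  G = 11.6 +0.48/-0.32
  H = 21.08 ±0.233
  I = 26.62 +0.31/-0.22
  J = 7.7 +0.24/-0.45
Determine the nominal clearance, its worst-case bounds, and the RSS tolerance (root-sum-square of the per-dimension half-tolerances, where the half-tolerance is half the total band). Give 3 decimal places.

Stack each dimension's contribution:
  +A: nom +48.800 → Σnom=48.800; wc +0.320/-0.320 → slack +0.320/-0.320; half-tol=0.320, Σhalf²=0.102400
  +B: nom +39.600 → Σnom=88.400; wc +0.210/-0.490 → slack +0.530/-0.810; half-tol=0.350, Σhalf²=0.224900
  +C: nom +14.330 → Σnom=102.730; wc +0.260/-0.430 → slack +0.790/-1.240; half-tol=0.345, Σhalf²=0.343925
  +D: nom +6.150 → Σnom=108.880; wc +0.470/-0.018 → slack +1.260/-1.258; half-tol=0.244, Σhalf²=0.403461
  -E: nom -26.750 → Σnom=82.130; wc +0.243/-0.110 → slack +1.503/-1.368; half-tol=0.176, Σhalf²=0.434613
  -F: nom -14.300 → Σnom=67.830; wc +0.299/-0.100 → slack +1.802/-1.468; half-tol=0.200, Σhalf²=0.474413
  +G: nom +11.600 → Σnom=79.430; wc +0.480/-0.320 → slack +2.282/-1.788; half-tol=0.400, Σhalf²=0.634413
  -H: nom -21.080 → Σnom=58.350; wc +0.233/-0.233 → slack +2.515/-2.021; half-tol=0.233, Σhalf²=0.688702
  +I: nom +26.620 → Σnom=84.970; wc +0.310/-0.220 → slack +2.825/-2.241; half-tol=0.265, Σhalf²=0.758927
  +J: nom +7.700 → Σnom=92.670; wc +0.240/-0.450 → slack +3.065/-2.691; half-tol=0.345, Σhalf²=0.877952
Nominal = 92.670. Worst-case = [92.670 - 2.691, 92.670 + 3.065] = [89.979, 95.735]. RSS = √0.877952 = 0.937.

nominal=92.670 wc=[89.979,95.735] rss=0.937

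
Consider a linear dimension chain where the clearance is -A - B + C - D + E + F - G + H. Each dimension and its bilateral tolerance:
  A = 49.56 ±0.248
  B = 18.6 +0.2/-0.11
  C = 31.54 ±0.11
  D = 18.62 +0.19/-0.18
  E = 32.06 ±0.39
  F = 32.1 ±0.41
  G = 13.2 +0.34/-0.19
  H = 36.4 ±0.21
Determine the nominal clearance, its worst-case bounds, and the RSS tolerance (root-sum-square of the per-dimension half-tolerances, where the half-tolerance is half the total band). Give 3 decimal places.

Stack each dimension's contribution:
  -A: nom -49.560 → Σnom=-49.560; wc +0.248/-0.248 → slack +0.248/-0.248; half-tol=0.248, Σhalf²=0.061504
  -B: nom -18.600 → Σnom=-68.160; wc +0.110/-0.200 → slack +0.358/-0.448; half-tol=0.155, Σhalf²=0.085529
  +C: nom +31.540 → Σnom=-36.620; wc +0.110/-0.110 → slack +0.468/-0.558; half-tol=0.110, Σhalf²=0.097629
  -D: nom -18.620 → Σnom=-55.240; wc +0.180/-0.190 → slack +0.648/-0.748; half-tol=0.185, Σhalf²=0.131854
  +E: nom +32.060 → Σnom=-23.180; wc +0.390/-0.390 → slack +1.038/-1.138; half-tol=0.390, Σhalf²=0.283954
  +F: nom +32.100 → Σnom=8.920; wc +0.410/-0.410 → slack +1.448/-1.548; half-tol=0.410, Σhalf²=0.452054
  -G: nom -13.200 → Σnom=-4.280; wc +0.190/-0.340 → slack +1.638/-1.888; half-tol=0.265, Σhalf²=0.522279
  +H: nom +36.400 → Σnom=32.120; wc +0.210/-0.210 → slack +1.848/-2.098; half-tol=0.210, Σhalf²=0.566379
Nominal = 32.120. Worst-case = [32.120 - 2.098, 32.120 + 1.848] = [30.022, 33.968]. RSS = √0.566379 = 0.753.

nominal=32.120 wc=[30.022,33.968] rss=0.753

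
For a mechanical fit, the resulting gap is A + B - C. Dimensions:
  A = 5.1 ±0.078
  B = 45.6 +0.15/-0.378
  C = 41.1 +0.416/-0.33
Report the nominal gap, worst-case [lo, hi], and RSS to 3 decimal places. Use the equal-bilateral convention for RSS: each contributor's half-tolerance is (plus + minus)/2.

nominal=9.600 wc=[8.728,10.158] rss=0.464

Stack each dimension's contribution:
  +A: nom +5.100 → Σnom=5.100; wc +0.078/-0.078 → slack +0.078/-0.078; half-tol=0.078, Σhalf²=0.006084
  +B: nom +45.600 → Σnom=50.700; wc +0.150/-0.378 → slack +0.228/-0.456; half-tol=0.264, Σhalf²=0.075780
  -C: nom -41.100 → Σnom=9.600; wc +0.330/-0.416 → slack +0.558/-0.872; half-tol=0.373, Σhalf²=0.214909
Nominal = 9.600. Worst-case = [9.600 - 0.872, 9.600 + 0.558] = [8.728, 10.158]. RSS = √0.214909 = 0.464.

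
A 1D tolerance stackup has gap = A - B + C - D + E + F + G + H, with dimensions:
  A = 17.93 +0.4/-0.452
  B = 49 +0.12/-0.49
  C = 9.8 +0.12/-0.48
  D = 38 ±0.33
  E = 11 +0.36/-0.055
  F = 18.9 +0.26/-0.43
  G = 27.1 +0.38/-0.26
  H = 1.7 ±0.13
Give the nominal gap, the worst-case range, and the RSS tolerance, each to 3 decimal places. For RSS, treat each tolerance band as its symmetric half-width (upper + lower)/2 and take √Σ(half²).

nominal=-0.570 wc=[-2.827,1.900] rss=0.869

Stack each dimension's contribution:
  +A: nom +17.930 → Σnom=17.930; wc +0.400/-0.452 → slack +0.400/-0.452; half-tol=0.426, Σhalf²=0.181476
  -B: nom -49.000 → Σnom=-31.070; wc +0.490/-0.120 → slack +0.890/-0.572; half-tol=0.305, Σhalf²=0.274501
  +C: nom +9.800 → Σnom=-21.270; wc +0.120/-0.480 → slack +1.010/-1.052; half-tol=0.300, Σhalf²=0.364501
  -D: nom -38.000 → Σnom=-59.270; wc +0.330/-0.330 → slack +1.340/-1.382; half-tol=0.330, Σhalf²=0.473401
  +E: nom +11.000 → Σnom=-48.270; wc +0.360/-0.055 → slack +1.700/-1.437; half-tol=0.207, Σhalf²=0.516457
  +F: nom +18.900 → Σnom=-29.370; wc +0.260/-0.430 → slack +1.960/-1.867; half-tol=0.345, Σhalf²=0.635482
  +G: nom +27.100 → Σnom=-2.270; wc +0.380/-0.260 → slack +2.340/-2.127; half-tol=0.320, Σhalf²=0.737882
  +H: nom +1.700 → Σnom=-0.570; wc +0.130/-0.130 → slack +2.470/-2.257; half-tol=0.130, Σhalf²=0.754782
Nominal = -0.570. Worst-case = [-0.570 - 2.257, -0.570 + 2.470] = [-2.827, 1.900]. RSS = √0.754782 = 0.869.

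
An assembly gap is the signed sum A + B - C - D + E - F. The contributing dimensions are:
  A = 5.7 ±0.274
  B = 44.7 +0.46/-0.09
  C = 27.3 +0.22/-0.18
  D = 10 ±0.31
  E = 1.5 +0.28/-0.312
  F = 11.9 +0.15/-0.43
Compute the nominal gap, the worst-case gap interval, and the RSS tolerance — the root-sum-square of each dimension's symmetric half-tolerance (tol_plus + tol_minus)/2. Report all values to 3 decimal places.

Stack each dimension's contribution:
  +A: nom +5.700 → Σnom=5.700; wc +0.274/-0.274 → slack +0.274/-0.274; half-tol=0.274, Σhalf²=0.075076
  +B: nom +44.700 → Σnom=50.400; wc +0.460/-0.090 → slack +0.734/-0.364; half-tol=0.275, Σhalf²=0.150701
  -C: nom -27.300 → Σnom=23.100; wc +0.180/-0.220 → slack +0.914/-0.584; half-tol=0.200, Σhalf²=0.190701
  -D: nom -10.000 → Σnom=13.100; wc +0.310/-0.310 → slack +1.224/-0.894; half-tol=0.310, Σhalf²=0.286801
  +E: nom +1.500 → Σnom=14.600; wc +0.280/-0.312 → slack +1.504/-1.206; half-tol=0.296, Σhalf²=0.374417
  -F: nom -11.900 → Σnom=2.700; wc +0.430/-0.150 → slack +1.934/-1.356; half-tol=0.290, Σhalf²=0.458517
Nominal = 2.700. Worst-case = [2.700 - 1.356, 2.700 + 1.934] = [1.344, 4.634]. RSS = √0.458517 = 0.677.

nominal=2.700 wc=[1.344,4.634] rss=0.677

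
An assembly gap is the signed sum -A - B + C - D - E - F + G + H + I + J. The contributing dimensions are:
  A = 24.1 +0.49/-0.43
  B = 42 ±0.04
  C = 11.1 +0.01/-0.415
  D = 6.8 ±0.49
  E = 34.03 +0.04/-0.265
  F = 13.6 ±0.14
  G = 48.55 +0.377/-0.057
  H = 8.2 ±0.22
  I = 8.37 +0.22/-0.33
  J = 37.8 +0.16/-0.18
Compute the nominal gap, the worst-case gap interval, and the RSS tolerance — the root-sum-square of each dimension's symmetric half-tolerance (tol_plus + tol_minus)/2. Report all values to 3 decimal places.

nominal=-6.510 wc=[-8.912,-4.158] rss=0.861

Stack each dimension's contribution:
  -A: nom -24.100 → Σnom=-24.100; wc +0.430/-0.490 → slack +0.430/-0.490; half-tol=0.460, Σhalf²=0.211600
  -B: nom -42.000 → Σnom=-66.100; wc +0.040/-0.040 → slack +0.470/-0.530; half-tol=0.040, Σhalf²=0.213200
  +C: nom +11.100 → Σnom=-55.000; wc +0.010/-0.415 → slack +0.480/-0.945; half-tol=0.212, Σhalf²=0.258356
  -D: nom -6.800 → Σnom=-61.800; wc +0.490/-0.490 → slack +0.970/-1.435; half-tol=0.490, Σhalf²=0.498456
  -E: nom -34.030 → Σnom=-95.830; wc +0.265/-0.040 → slack +1.235/-1.475; half-tol=0.152, Σhalf²=0.521712
  -F: nom -13.600 → Σnom=-109.430; wc +0.140/-0.140 → slack +1.375/-1.615; half-tol=0.140, Σhalf²=0.541312
  +G: nom +48.550 → Σnom=-60.880; wc +0.377/-0.057 → slack +1.752/-1.672; half-tol=0.217, Σhalf²=0.588401
  +H: nom +8.200 → Σnom=-52.680; wc +0.220/-0.220 → slack +1.972/-1.892; half-tol=0.220, Σhalf²=0.636801
  +I: nom +8.370 → Σnom=-44.310; wc +0.220/-0.330 → slack +2.192/-2.222; half-tol=0.275, Σhalf²=0.712426
  +J: nom +37.800 → Σnom=-6.510; wc +0.160/-0.180 → slack +2.352/-2.402; half-tol=0.170, Σhalf²=0.741326
Nominal = -6.510. Worst-case = [-6.510 - 2.402, -6.510 + 2.352] = [-8.912, -4.158]. RSS = √0.741326 = 0.861.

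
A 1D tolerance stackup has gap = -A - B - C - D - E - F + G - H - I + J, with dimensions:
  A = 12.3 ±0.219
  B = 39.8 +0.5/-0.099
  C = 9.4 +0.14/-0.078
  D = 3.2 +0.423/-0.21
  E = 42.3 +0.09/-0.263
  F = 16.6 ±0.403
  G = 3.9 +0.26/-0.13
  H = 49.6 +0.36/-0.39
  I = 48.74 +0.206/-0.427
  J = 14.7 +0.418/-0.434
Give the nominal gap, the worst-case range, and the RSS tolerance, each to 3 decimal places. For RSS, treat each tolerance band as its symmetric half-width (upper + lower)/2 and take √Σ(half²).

Stack each dimension's contribution:
  -A: nom -12.300 → Σnom=-12.300; wc +0.219/-0.219 → slack +0.219/-0.219; half-tol=0.219, Σhalf²=0.047961
  -B: nom -39.800 → Σnom=-52.100; wc +0.099/-0.500 → slack +0.318/-0.719; half-tol=0.299, Σhalf²=0.137661
  -C: nom -9.400 → Σnom=-61.500; wc +0.078/-0.140 → slack +0.396/-0.859; half-tol=0.109, Σhalf²=0.149542
  -D: nom -3.200 → Σnom=-64.700; wc +0.210/-0.423 → slack +0.606/-1.282; half-tol=0.317, Σhalf²=0.249715
  -E: nom -42.300 → Σnom=-107.000; wc +0.263/-0.090 → slack +0.869/-1.372; half-tol=0.176, Σhalf²=0.280867
  -F: nom -16.600 → Σnom=-123.600; wc +0.403/-0.403 → slack +1.272/-1.775; half-tol=0.403, Σhalf²=0.443276
  +G: nom +3.900 → Σnom=-119.700; wc +0.260/-0.130 → slack +1.532/-1.905; half-tol=0.195, Σhalf²=0.481301
  -H: nom -49.600 → Σnom=-169.300; wc +0.390/-0.360 → slack +1.922/-2.265; half-tol=0.375, Σhalf²=0.621926
  -I: nom -48.740 → Σnom=-218.040; wc +0.427/-0.206 → slack +2.349/-2.471; half-tol=0.317, Σhalf²=0.722098
  +J: nom +14.700 → Σnom=-203.340; wc +0.418/-0.434 → slack +2.767/-2.905; half-tol=0.426, Σhalf²=0.903574
Nominal = -203.340. Worst-case = [-203.340 - 2.905, -203.340 + 2.767] = [-206.245, -200.573]. RSS = √0.903574 = 0.951.

nominal=-203.340 wc=[-206.245,-200.573] rss=0.951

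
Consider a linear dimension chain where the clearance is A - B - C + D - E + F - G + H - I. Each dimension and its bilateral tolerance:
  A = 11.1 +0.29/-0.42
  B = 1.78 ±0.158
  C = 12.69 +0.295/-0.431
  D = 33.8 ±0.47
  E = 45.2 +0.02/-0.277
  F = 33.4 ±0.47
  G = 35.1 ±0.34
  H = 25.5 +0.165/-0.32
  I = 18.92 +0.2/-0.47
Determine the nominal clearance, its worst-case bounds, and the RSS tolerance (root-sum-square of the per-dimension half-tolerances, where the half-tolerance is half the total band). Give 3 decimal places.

nominal=-9.890 wc=[-12.583,-6.819] rss=1.016

Stack each dimension's contribution:
  +A: nom +11.100 → Σnom=11.100; wc +0.290/-0.420 → slack +0.290/-0.420; half-tol=0.355, Σhalf²=0.126025
  -B: nom -1.780 → Σnom=9.320; wc +0.158/-0.158 → slack +0.448/-0.578; half-tol=0.158, Σhalf²=0.150989
  -C: nom -12.690 → Σnom=-3.370; wc +0.431/-0.295 → slack +0.879/-0.873; half-tol=0.363, Σhalf²=0.282758
  +D: nom +33.800 → Σnom=30.430; wc +0.470/-0.470 → slack +1.349/-1.343; half-tol=0.470, Σhalf²=0.503658
  -E: nom -45.200 → Σnom=-14.770; wc +0.277/-0.020 → slack +1.626/-1.363; half-tol=0.149, Σhalf²=0.525710
  +F: nom +33.400 → Σnom=18.630; wc +0.470/-0.470 → slack +2.096/-1.833; half-tol=0.470, Σhalf²=0.746610
  -G: nom -35.100 → Σnom=-16.470; wc +0.340/-0.340 → slack +2.436/-2.173; half-tol=0.340, Σhalf²=0.862210
  +H: nom +25.500 → Σnom=9.030; wc +0.165/-0.320 → slack +2.601/-2.493; half-tol=0.242, Σhalf²=0.921016
  -I: nom -18.920 → Σnom=-9.890; wc +0.470/-0.200 → slack +3.071/-2.693; half-tol=0.335, Σhalf²=1.033241
Nominal = -9.890. Worst-case = [-9.890 - 2.693, -9.890 + 3.071] = [-12.583, -6.819]. RSS = √1.033241 = 1.016.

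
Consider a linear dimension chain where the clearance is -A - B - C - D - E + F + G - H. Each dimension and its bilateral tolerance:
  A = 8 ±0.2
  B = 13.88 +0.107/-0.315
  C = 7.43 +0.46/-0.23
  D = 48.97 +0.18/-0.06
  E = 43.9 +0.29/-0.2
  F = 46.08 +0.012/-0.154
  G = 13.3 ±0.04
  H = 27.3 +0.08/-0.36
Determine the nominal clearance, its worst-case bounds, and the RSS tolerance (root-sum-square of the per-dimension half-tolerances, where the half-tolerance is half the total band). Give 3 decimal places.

Stack each dimension's contribution:
  -A: nom -8.000 → Σnom=-8.000; wc +0.200/-0.200 → slack +0.200/-0.200; half-tol=0.200, Σhalf²=0.040000
  -B: nom -13.880 → Σnom=-21.880; wc +0.315/-0.107 → slack +0.515/-0.307; half-tol=0.211, Σhalf²=0.084521
  -C: nom -7.430 → Σnom=-29.310; wc +0.230/-0.460 → slack +0.745/-0.767; half-tol=0.345, Σhalf²=0.203546
  -D: nom -48.970 → Σnom=-78.280; wc +0.060/-0.180 → slack +0.805/-0.947; half-tol=0.120, Σhalf²=0.217946
  -E: nom -43.900 → Σnom=-122.180; wc +0.200/-0.290 → slack +1.005/-1.237; half-tol=0.245, Σhalf²=0.277971
  +F: nom +46.080 → Σnom=-76.100; wc +0.012/-0.154 → slack +1.017/-1.391; half-tol=0.083, Σhalf²=0.284860
  +G: nom +13.300 → Σnom=-62.800; wc +0.040/-0.040 → slack +1.057/-1.431; half-tol=0.040, Σhalf²=0.286460
  -H: nom -27.300 → Σnom=-90.100; wc +0.360/-0.080 → slack +1.417/-1.511; half-tol=0.220, Σhalf²=0.334860
Nominal = -90.100. Worst-case = [-90.100 - 1.511, -90.100 + 1.417] = [-91.611, -88.683]. RSS = √0.334860 = 0.579.

nominal=-90.100 wc=[-91.611,-88.683] rss=0.579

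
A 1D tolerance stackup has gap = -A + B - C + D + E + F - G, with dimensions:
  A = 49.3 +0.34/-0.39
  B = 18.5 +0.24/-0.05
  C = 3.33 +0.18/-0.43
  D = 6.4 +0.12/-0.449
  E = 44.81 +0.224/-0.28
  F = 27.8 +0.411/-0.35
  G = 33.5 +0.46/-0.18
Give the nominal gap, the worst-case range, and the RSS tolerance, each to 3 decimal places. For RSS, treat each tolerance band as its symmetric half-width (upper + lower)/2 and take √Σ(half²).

nominal=11.380 wc=[9.271,13.375] rss=0.799

Stack each dimension's contribution:
  -A: nom -49.300 → Σnom=-49.300; wc +0.390/-0.340 → slack +0.390/-0.340; half-tol=0.365, Σhalf²=0.133225
  +B: nom +18.500 → Σnom=-30.800; wc +0.240/-0.050 → slack +0.630/-0.390; half-tol=0.145, Σhalf²=0.154250
  -C: nom -3.330 → Σnom=-34.130; wc +0.430/-0.180 → slack +1.060/-0.570; half-tol=0.305, Σhalf²=0.247275
  +D: nom +6.400 → Σnom=-27.730; wc +0.120/-0.449 → slack +1.180/-1.019; half-tol=0.284, Σhalf²=0.328215
  +E: nom +44.810 → Σnom=17.080; wc +0.224/-0.280 → slack +1.404/-1.299; half-tol=0.252, Σhalf²=0.391719
  +F: nom +27.800 → Σnom=44.880; wc +0.411/-0.350 → slack +1.815/-1.649; half-tol=0.380, Σhalf²=0.536499
  -G: nom -33.500 → Σnom=11.380; wc +0.180/-0.460 → slack +1.995/-2.109; half-tol=0.320, Σhalf²=0.638899
Nominal = 11.380. Worst-case = [11.380 - 2.109, 11.380 + 1.995] = [9.271, 13.375]. RSS = √0.638899 = 0.799.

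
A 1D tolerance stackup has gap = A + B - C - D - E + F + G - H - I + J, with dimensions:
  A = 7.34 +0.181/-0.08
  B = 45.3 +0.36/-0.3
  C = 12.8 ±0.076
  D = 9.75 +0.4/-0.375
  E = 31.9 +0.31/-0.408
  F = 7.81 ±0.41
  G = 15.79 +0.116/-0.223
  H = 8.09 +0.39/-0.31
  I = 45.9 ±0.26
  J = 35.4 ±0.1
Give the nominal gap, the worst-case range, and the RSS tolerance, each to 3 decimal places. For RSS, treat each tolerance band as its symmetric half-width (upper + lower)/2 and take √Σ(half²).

Stack each dimension's contribution:
  +A: nom +7.340 → Σnom=7.340; wc +0.181/-0.080 → slack +0.181/-0.080; half-tol=0.131, Σhalf²=0.017030
  +B: nom +45.300 → Σnom=52.640; wc +0.360/-0.300 → slack +0.541/-0.380; half-tol=0.330, Σhalf²=0.125930
  -C: nom -12.800 → Σnom=39.840; wc +0.076/-0.076 → slack +0.617/-0.456; half-tol=0.076, Σhalf²=0.131706
  -D: nom -9.750 → Σnom=30.090; wc +0.375/-0.400 → slack +0.992/-0.856; half-tol=0.388, Σhalf²=0.281863
  -E: nom -31.900 → Σnom=-1.810; wc +0.408/-0.310 → slack +1.400/-1.166; half-tol=0.359, Σhalf²=0.410744
  +F: nom +7.810 → Σnom=6.000; wc +0.410/-0.410 → slack +1.810/-1.576; half-tol=0.410, Σhalf²=0.578844
  +G: nom +15.790 → Σnom=21.790; wc +0.116/-0.223 → slack +1.926/-1.799; half-tol=0.170, Σhalf²=0.607574
  -H: nom -8.090 → Σnom=13.700; wc +0.310/-0.390 → slack +2.236/-2.189; half-tol=0.350, Σhalf²=0.730074
  -I: nom -45.900 → Σnom=-32.200; wc +0.260/-0.260 → slack +2.496/-2.449; half-tol=0.260, Σhalf²=0.797674
  +J: nom +35.400 → Σnom=3.200; wc +0.100/-0.100 → slack +2.596/-2.549; half-tol=0.100, Σhalf²=0.807674
Nominal = 3.200. Worst-case = [3.200 - 2.549, 3.200 + 2.596] = [0.651, 5.796]. RSS = √0.807674 = 0.899.

nominal=3.200 wc=[0.651,5.796] rss=0.899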